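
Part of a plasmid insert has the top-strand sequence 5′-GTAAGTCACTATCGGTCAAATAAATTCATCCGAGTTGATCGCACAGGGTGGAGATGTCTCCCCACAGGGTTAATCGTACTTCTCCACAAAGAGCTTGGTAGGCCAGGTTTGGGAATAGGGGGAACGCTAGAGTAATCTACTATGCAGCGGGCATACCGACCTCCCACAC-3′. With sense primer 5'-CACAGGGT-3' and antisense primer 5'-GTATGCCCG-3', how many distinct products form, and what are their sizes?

Two products: 115 bp, 94 bp

The forward primer CACAGGGT matches the top strand at positions 42–49, 63–70.
The reverse primer's reverse complement is CGGGCATAC, matching at positions 148–156.
Each forward site pairs with the reverse site to give a product ending at position 156: sizes 115, 94 bp.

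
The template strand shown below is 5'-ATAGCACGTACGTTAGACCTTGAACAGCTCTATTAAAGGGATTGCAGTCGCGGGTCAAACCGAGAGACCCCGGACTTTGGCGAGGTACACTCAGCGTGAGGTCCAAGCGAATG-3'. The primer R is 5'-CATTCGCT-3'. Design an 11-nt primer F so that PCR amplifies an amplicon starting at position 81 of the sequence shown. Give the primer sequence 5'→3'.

The reverse primer's reverse complement AGCGAATG matches the template at positions 106–113; the product starts at position 81.
The forward primer is identical to the top strand over positions 81–91: CGAGGTACACT.

5'-CGAGGTACACT-3'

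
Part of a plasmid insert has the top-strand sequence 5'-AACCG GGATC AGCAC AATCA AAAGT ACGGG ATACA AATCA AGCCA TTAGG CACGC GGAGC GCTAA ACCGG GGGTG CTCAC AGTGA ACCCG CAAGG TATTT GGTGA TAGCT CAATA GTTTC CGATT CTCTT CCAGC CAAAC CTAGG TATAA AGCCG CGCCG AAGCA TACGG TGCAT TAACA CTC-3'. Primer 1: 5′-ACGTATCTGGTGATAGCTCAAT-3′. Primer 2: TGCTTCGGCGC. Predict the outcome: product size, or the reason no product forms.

No product — primer 1 has no binding site in the template.

Primer 1 (ACGTATCTGGTGATAGCTCAAT) does not match the top strand, and its reverse complement ATTGAGCTATCACCAGATACGT does not match either.
With no annealing site for primer 1, no amplification occurs.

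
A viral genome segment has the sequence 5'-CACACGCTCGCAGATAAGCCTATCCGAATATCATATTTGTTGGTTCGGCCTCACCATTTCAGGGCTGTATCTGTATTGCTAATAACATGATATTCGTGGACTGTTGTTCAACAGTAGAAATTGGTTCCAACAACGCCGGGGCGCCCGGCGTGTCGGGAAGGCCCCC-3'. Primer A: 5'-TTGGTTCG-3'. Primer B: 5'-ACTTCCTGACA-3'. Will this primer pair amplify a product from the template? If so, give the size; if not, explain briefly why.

Primer B (ACTTCCTGACA) does not match the top strand, and its reverse complement TGTCAGGAAGT does not match either.
With no annealing site for primer B, no amplification occurs.

No product — primer B has no binding site in the template.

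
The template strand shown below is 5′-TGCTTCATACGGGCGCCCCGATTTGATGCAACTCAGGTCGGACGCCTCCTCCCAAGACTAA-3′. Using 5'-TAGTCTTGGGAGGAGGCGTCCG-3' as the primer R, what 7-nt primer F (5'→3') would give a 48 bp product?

The reverse primer's reverse complement CGGACGCCTCCTCCCAAGACTA matches the template at positions 39–60, so the product ends at position 60.
A 48 bp product then starts at position 60 − 48 + 1 = 13.
The forward primer is identical to the top strand there: GCGCCCC.

5'-GCGCCCC-3'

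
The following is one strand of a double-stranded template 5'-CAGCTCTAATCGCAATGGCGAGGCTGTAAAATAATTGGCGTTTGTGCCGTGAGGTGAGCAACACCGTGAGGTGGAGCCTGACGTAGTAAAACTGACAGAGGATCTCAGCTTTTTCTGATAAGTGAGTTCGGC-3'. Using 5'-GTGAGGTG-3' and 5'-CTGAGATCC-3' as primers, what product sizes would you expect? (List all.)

The forward primer GTGAGGTG matches the top strand at positions 49–56, 66–73.
The reverse primer's reverse complement is GGATCTCAG, matching at positions 100–108.
Each forward site pairs with the reverse site to give a product ending at position 108: sizes 60, 43 bp.

60 bp, 43 bp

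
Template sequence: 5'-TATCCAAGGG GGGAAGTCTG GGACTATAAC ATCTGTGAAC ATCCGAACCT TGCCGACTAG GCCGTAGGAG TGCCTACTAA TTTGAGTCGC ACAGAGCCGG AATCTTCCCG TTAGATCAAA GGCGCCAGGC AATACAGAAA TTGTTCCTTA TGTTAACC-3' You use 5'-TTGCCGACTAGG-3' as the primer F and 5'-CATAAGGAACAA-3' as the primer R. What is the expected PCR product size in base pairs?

103 bp

Forward primer TTGCCGACTAGG is found on the top strand at positions 50–61.
The reverse primer's reverse complement is TTGTTCCTTATG, which matches the template at positions 141–152.
Amplicon spans positions 50–152: 103 bp.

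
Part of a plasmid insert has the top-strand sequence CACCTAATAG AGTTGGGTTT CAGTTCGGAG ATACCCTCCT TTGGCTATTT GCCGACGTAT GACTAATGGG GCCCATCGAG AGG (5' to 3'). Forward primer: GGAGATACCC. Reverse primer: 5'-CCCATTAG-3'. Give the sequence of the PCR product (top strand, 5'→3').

5'-GGAGATACCCTCCTTTGGCTATTTGCCGACGTATGACTAATGGG-3'

The forward primer matches the template at positions 27–36.
The reverse primer's reverse complement is CTAATGGG, which matches the template at positions 63–70.
The product is the template from position 27 through 70 (44 bp).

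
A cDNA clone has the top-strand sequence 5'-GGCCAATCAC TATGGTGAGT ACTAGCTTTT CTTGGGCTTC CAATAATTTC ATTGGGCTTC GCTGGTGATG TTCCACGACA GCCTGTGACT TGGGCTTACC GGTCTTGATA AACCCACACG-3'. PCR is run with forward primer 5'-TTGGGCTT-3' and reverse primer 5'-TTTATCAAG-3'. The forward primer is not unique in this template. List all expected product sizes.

The forward primer TTGGGCTT matches the top strand at positions 32–39, 52–59, 90–97.
The reverse primer's reverse complement is CTTGATAAA, matching at positions 104–112.
Each forward site pairs with the reverse site to give a product ending at position 112: sizes 81, 61, 23 bp.

81 bp, 61 bp, 23 bp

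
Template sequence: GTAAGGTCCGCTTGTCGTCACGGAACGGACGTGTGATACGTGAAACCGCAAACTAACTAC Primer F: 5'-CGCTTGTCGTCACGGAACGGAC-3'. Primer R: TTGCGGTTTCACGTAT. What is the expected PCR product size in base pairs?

Scanning the template, CGCTTGTCGTCACGGAACGGAC occurs at positions 9–30; this primer anneals to the bottom strand there with its 3' end pointing downstream.
Reverse complement of the reverse primer: ATACGTGAAACCGCAA. This occurs on the top strand at positions 36–51.
The product runs from position 9 to position 51, so its length is 51 − 9 + 1 = 43 bp.

43 bp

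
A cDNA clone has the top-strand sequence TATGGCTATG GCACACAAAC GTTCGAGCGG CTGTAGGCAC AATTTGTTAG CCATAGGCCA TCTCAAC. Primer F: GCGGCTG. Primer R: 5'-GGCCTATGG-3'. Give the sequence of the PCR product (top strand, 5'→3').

Forward primer GCGGCTG is found on the top strand at positions 27–33.
Taking the reverse complement of GGCCTATGG gives CCATAGGCC, found at positions 51–59 on the template; the primer anneals here to the top strand with its 3' end pointing upstream.
The product is the template from position 27 through 59 (33 bp).

5'-GCGGCTGTAGGCACAATTTGTTAGCCATAGGCC-3'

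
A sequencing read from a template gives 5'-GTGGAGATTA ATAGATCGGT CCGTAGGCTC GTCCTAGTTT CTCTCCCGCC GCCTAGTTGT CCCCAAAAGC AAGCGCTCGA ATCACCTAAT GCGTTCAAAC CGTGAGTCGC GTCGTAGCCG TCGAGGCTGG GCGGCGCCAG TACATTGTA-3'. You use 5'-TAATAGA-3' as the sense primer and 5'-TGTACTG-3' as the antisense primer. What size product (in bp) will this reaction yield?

Scanning the template, TAATAGA occurs at positions 9–15; this primer anneals to the bottom strand there with its 3' end pointing downstream.
Taking the reverse complement of TGTACTG gives CAGTACA, found at positions 138–144 on the template; the primer anneals here to the top strand with its 3' end pointing upstream.
Product length = (reverse-primer end) − (forward-primer start) + 1 = 144 − 9 + 1 = 136 bp.

136 bp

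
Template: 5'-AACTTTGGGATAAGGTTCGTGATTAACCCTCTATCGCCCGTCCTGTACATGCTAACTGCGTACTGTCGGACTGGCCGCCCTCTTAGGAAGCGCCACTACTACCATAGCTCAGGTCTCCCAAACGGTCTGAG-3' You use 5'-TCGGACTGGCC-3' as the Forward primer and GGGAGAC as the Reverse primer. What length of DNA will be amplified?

54 bp

Scanning the template, TCGGACTGGCC occurs at positions 66–76; this primer anneals to the bottom strand there with its 3' end pointing downstream.
Reverse complement of the reverse primer: GTCTCCC. This occurs on the top strand at positions 113–119.
Product length = (reverse-primer end) − (forward-primer start) + 1 = 119 − 66 + 1 = 54 bp.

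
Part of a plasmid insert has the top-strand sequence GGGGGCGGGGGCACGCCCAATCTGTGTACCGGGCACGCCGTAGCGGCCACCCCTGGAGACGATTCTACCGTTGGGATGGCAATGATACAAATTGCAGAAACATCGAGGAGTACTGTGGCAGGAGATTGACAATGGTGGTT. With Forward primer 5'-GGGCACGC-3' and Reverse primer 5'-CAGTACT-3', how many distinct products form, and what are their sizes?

The forward primer GGGCACGC matches the top strand at positions 9–16, 31–38.
The reverse primer's reverse complement is AGTACTG, matching at positions 109–115.
Each forward site pairs with the reverse site to give a product ending at position 115: sizes 107, 85 bp.

Two products: 107 bp, 85 bp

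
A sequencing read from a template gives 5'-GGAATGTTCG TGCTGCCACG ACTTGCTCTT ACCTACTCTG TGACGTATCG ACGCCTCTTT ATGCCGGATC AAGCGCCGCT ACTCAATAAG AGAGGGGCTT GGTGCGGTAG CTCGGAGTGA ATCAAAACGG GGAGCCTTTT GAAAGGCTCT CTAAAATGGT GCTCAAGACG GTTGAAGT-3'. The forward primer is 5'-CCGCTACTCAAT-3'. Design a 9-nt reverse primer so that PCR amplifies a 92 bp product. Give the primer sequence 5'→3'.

The forward primer binds at positions 76–87, so a 92 bp product ends at position 76 + 92 − 1 = 167.
The reverse primer anneals to the top strand over positions 159–167, i.e. to GTGCTCAAG.
Its sequence written 5'→3' is the reverse complement: CTTGAGCAC.

5'-CTTGAGCAC-3'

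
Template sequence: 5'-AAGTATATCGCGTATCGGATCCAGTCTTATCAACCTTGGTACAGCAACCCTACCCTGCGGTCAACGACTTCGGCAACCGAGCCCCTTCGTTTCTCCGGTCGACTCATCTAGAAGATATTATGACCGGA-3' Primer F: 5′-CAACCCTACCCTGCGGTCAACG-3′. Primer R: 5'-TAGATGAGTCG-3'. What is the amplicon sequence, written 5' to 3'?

Forward primer CAACCCTACCCTGCGGTCAACG is found on the top strand at positions 45–66.
The reverse primer's reverse complement is CGACTCATCTA, which matches the template at positions 100–110.
The product is the template from position 45 through 110 (66 bp).

5'-CAACCCTACCCTGCGGTCAACGACTTCGGCAACCGAGCCCCTTCGTTTCTCCGGTCGACTCATCTA-3'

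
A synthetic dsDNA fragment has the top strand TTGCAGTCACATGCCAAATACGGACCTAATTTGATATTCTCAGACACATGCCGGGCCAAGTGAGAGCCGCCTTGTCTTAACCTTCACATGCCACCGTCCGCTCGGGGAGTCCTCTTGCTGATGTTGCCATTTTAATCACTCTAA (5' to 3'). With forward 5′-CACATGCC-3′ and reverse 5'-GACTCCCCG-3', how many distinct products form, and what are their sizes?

Three products: 104 bp, 67 bp, 27 bp

The forward primer CACATGCC matches the top strand at positions 8–15, 45–52, 85–92.
The reverse primer's reverse complement is CGGGGAGTC, matching at positions 103–111.
Each forward site pairs with the reverse site to give a product ending at position 111: sizes 104, 67, 27 bp.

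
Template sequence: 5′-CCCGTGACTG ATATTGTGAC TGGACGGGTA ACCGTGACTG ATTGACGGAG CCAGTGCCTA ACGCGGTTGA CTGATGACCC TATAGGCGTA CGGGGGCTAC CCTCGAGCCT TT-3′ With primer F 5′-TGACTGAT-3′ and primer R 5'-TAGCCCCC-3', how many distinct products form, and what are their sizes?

Three products: 95 bp, 65 bp, 32 bp

The forward primer TGACTGAT matches the top strand at positions 5–12, 35–42, 68–75.
The reverse primer's reverse complement is GGGGGCTA, matching at positions 92–99.
Each forward site pairs with the reverse site to give a product ending at position 99: sizes 95, 65, 32 bp.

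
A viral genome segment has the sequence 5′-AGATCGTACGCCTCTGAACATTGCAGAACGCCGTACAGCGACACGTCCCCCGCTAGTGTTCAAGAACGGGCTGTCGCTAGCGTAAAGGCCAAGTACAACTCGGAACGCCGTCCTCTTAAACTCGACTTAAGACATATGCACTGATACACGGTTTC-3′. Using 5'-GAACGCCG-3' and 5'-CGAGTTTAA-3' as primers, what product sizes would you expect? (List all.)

The forward primer GAACGCCG matches the top strand at positions 26–33, 103–110.
The reverse primer's reverse complement is TTAAACTCG, matching at positions 116–124.
Each forward site pairs with the reverse site to give a product ending at position 124: sizes 99, 22 bp.

99 bp, 22 bp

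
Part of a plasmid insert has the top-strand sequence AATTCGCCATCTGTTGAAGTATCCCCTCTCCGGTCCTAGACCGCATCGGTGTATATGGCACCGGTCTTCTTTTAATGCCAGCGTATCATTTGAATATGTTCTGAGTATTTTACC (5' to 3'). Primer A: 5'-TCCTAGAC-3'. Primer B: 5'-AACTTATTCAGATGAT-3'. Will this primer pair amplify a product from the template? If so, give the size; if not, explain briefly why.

Primer B (AACTTATTCAGATGAT) does not match the top strand, and its reverse complement ATCATCTGAATAAGTT does not match either.
With no annealing site for primer B, no amplification occurs.

No product — primer B has no binding site in the template.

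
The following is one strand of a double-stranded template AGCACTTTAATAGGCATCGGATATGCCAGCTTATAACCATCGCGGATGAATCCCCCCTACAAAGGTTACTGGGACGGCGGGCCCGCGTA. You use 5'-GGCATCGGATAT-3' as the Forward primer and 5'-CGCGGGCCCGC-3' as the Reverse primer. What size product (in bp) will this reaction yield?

Forward primer GGCATCGGATAT is found on the top strand at positions 13–24.
Taking the reverse complement of CGCGGGCCCGC gives GCGGGCCCGCG, found at positions 77–87 on the template; the primer anneals here to the top strand with its 3' end pointing upstream.
Product length = (reverse-primer end) − (forward-primer start) + 1 = 87 − 13 + 1 = 75 bp.

75 bp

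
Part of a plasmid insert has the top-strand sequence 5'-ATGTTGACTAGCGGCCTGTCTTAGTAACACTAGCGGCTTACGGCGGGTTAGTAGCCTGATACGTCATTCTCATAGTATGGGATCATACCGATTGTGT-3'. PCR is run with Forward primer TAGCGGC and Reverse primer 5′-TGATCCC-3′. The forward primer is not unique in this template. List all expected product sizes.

77 bp, 55 bp

The forward primer TAGCGGC matches the top strand at positions 9–15, 31–37.
The reverse primer's reverse complement is GGGATCA, matching at positions 79–85.
Each forward site pairs with the reverse site to give a product ending at position 85: sizes 77, 55 bp.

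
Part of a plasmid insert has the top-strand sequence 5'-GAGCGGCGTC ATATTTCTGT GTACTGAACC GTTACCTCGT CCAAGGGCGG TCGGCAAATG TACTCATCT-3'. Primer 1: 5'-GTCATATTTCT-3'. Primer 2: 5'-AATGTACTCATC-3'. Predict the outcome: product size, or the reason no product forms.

No product — both primers anneal to the same strand and extend in the same direction.

Primer 1 (GTCATATTTCT) matches the top strand at positions 8–18 (3' end points downstream).
Primer 2 (AATGTACTCATC) also matches the top strand directly, at positions 57–68 — its reverse complement GATGAGTACATT is not present.
Both primers anneal to the bottom strand with 3' ends pointing the same way, so neither can prime synthesis back toward the other.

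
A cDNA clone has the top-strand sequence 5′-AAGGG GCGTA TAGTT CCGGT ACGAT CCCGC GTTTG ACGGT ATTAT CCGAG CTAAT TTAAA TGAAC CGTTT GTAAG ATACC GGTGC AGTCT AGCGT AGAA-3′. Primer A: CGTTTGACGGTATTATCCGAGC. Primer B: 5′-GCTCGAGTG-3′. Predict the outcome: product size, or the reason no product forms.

Primer B (GCTCGAGTG) does not match the top strand, and its reverse complement CACTCGAGC does not match either.
With no annealing site for primer B, no amplification occurs.

No product — primer B has no binding site in the template.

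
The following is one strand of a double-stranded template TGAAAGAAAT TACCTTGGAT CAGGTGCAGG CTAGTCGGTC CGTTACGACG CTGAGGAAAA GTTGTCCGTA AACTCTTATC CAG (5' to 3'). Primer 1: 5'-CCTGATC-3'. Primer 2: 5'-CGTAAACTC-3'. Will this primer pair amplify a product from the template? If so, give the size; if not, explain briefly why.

No product — the primers' 3' ends point away from each other.

Primer 1 (CCTGATC) has reverse complement GATCAGG, which matches the top strand at positions 18–24; primer 1 anneals to the top strand there with its 3' end pointing upstream toward position 18.
Primer 2 (CGTAAACTC) matches the top strand directly at positions 67–75; it anneals to the bottom strand with its 3' end pointing downstream toward position 75.
The 3' ends diverge (primer 1 extends toward position 1, primer 2 toward position 83), so the primers never converge on a shared product.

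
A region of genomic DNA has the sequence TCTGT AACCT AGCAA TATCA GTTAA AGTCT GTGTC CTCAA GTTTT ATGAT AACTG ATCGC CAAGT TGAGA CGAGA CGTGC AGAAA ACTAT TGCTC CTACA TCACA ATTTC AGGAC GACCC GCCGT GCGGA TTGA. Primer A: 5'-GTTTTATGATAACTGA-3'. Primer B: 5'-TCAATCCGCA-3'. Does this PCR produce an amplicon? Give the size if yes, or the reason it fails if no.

Yes — a 94 bp product.

Primer A (GTTTTATGATAACTGA) matches the top strand at positions 41–56; it acts as a forward primer.
Primer B's reverse complement is TGCGGATTGA, matching the top strand at positions 125–134; it acts as a reverse primer.
The 3' ends face each other across positions 41–134, giving a 94 bp product.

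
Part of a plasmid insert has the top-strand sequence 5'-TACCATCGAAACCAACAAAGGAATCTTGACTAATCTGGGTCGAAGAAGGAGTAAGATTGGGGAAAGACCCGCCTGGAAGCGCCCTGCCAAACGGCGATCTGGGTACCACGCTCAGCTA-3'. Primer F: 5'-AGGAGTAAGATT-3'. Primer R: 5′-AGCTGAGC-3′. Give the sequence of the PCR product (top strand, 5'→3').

Forward primer AGGAGTAAGATT is found on the top strand at positions 47–58.
Taking the reverse complement of AGCTGAGC gives GCTCAGCT, found at positions 110–117 on the template; the primer anneals here to the top strand with its 3' end pointing upstream.
The product is the template from position 47 through 117 (71 bp).

5'-AGGAGTAAGATTGGGGAAAGACCCGCCTGGAAGCGCCCTGCCAAACGGCGATCTGGGTACCACGCTCAGCT-3'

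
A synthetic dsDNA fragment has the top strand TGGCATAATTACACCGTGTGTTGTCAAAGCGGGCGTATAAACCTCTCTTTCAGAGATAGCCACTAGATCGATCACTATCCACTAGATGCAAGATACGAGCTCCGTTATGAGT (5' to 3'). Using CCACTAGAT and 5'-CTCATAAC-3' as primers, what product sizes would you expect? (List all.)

The forward primer CCACTAGAT matches the top strand at positions 60–68, 79–87.
The reverse primer's reverse complement is GTTATGAG, matching at positions 104–111.
Each forward site pairs with the reverse site to give a product ending at position 111: sizes 52, 33 bp.

52 bp, 33 bp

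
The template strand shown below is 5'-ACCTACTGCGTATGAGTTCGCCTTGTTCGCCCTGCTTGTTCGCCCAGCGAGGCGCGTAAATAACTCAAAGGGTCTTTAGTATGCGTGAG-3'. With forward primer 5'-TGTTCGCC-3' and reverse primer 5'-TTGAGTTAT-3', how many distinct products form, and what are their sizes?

The forward primer TGTTCGCC matches the top strand at positions 24–31, 37–44.
The reverse primer's reverse complement is ATAACTCAA, matching at positions 60–68.
Each forward site pairs with the reverse site to give a product ending at position 68: sizes 45, 32 bp.

Two products: 45 bp, 32 bp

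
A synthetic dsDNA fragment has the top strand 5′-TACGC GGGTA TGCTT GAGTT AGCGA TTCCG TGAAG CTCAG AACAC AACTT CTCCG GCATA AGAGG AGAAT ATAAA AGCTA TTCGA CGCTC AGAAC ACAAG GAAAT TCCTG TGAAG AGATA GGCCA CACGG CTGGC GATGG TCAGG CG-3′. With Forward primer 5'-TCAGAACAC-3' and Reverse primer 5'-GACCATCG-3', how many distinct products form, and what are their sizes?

Two products: 106 bp, 54 bp

The forward primer TCAGAACAC matches the top strand at positions 37–45, 89–97.
The reverse primer's reverse complement is CGATGGTC, matching at positions 135–142.
Each forward site pairs with the reverse site to give a product ending at position 142: sizes 106, 54 bp.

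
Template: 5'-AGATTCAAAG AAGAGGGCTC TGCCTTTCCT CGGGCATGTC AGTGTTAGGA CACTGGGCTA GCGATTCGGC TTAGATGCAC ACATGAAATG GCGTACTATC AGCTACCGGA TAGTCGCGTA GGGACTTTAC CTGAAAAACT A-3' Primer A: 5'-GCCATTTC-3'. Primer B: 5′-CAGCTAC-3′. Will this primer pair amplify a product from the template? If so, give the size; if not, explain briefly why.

Primer A (GCCATTTC) has reverse complement GAAATGGC, which matches the top strand at positions 85–92; primer A anneals to the top strand there with its 3' end pointing upstream toward position 85.
Primer B (CAGCTAC) matches the top strand directly at positions 100–106; it anneals to the bottom strand with its 3' end pointing downstream toward position 106.
The 3' ends diverge (primer A extends toward position 1, primer B toward position 141), so the primers never converge on a shared product.

No product — the primers' 3' ends point away from each other.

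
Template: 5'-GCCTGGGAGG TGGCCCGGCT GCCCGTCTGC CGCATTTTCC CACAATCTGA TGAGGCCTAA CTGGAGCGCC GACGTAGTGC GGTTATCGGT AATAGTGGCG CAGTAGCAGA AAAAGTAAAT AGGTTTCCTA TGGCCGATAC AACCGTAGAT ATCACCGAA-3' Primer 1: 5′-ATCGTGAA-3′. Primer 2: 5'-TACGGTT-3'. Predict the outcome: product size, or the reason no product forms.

No product — primer 1 has no binding site in the template.

Primer 1 (ATCGTGAA) does not match the top strand, and its reverse complement TTCACGAT does not match either.
With no annealing site for primer 1, no amplification occurs.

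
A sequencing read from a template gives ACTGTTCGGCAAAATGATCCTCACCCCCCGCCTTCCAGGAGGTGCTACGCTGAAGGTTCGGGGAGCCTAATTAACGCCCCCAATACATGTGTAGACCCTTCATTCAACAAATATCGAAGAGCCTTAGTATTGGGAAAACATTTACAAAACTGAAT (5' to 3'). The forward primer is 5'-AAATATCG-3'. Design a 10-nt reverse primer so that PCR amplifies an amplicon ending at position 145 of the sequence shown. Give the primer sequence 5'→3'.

5'-GTAAATGTTT-3'

The forward primer binds at positions 109–116; the product's 3' end on the top strand is position 145.
The reverse primer anneals to the top strand over positions 136–145, i.e. to AAACATTTAC.
Its sequence written 5'→3' is the reverse complement: GTAAATGTTT.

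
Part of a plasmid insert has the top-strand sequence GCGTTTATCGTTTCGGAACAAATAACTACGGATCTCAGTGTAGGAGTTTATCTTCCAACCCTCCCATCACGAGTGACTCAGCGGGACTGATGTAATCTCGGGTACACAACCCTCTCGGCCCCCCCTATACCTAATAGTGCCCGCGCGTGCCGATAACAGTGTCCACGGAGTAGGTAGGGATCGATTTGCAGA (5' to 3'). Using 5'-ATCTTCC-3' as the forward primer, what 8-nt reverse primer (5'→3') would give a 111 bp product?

The forward primer binds at positions 50–56, so a 111 bp product ends at position 50 + 111 − 1 = 160.
The reverse primer anneals to the top strand over positions 153–160, i.e. to ATAACAGT.
Its sequence written 5'→3' is the reverse complement: ACTGTTAT.

5'-ACTGTTAT-3'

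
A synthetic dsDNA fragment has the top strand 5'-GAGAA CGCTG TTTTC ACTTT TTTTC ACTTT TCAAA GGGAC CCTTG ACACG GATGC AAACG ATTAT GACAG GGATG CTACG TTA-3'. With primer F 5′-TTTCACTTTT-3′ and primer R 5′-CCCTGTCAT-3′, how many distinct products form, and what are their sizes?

Two products: 61 bp, 51 bp

The forward primer TTTCACTTTT matches the top strand at positions 12–21, 22–31.
The reverse primer's reverse complement is ATGACAGGG, matching at positions 64–72.
Each forward site pairs with the reverse site to give a product ending at position 72: sizes 61, 51 bp.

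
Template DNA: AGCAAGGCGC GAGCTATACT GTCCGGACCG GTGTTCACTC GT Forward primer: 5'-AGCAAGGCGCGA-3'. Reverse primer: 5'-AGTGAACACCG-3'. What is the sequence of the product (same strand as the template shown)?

The forward primer matches the template at positions 1–12.
The reverse primer's reverse complement is CGGTGTTCACT, which matches the template at positions 29–39.
The product is the template from position 1 through 39 (39 bp).

5'-AGCAAGGCGCGAGCTATACTGTCCGGACCGGTGTTCACT-3'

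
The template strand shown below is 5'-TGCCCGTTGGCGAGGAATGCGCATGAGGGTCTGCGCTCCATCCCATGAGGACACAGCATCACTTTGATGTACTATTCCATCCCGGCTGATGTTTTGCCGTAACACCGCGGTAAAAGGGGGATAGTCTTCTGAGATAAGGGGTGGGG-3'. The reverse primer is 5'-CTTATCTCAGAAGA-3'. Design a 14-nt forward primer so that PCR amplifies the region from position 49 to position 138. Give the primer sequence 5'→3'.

5'-GGACACAGCATCAC-3'

The reverse primer's reverse complement TCTTCTGAGATAAG matches the template at positions 125–138; the product starts at position 49.
The forward primer is identical to the top strand over positions 49–62: GGACACAGCATCAC.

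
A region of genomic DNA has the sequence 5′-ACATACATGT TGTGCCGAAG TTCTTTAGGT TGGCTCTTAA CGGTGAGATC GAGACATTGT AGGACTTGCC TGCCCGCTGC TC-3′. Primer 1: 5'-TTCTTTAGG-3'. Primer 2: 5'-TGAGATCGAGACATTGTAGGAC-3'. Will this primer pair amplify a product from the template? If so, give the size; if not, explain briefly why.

Primer 1 (TTCTTTAGG) matches the top strand at positions 21–29 (3' end points downstream).
Primer 2 (TGAGATCGAGACATTGTAGGAC) also matches the top strand directly, at positions 44–65 — its reverse complement GTCCTACAATGTCTCGATCTCA is not present.
Both primers anneal to the bottom strand with 3' ends pointing the same way, so neither can prime synthesis back toward the other.

No product — both primers anneal to the same strand and extend in the same direction.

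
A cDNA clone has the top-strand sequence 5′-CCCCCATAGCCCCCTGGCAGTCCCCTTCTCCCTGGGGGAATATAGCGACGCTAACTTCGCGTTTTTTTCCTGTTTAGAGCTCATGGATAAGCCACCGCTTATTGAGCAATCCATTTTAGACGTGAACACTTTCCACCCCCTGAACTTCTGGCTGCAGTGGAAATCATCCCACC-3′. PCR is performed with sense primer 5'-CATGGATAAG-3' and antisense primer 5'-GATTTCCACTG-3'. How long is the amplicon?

The forward primer matches the template at positions 82–91.
Taking the reverse complement of GATTTCCACTG gives CAGTGGAAATC, found at positions 155–165 on the template; the primer anneals here to the top strand with its 3' end pointing upstream.
The product runs from position 82 to position 165, so its length is 165 − 82 + 1 = 84 bp.

84 bp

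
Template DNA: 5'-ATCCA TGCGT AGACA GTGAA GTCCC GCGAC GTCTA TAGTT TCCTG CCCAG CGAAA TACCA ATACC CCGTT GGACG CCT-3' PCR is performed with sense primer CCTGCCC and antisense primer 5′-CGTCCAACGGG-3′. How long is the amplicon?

34 bp

Forward primer CCTGCCC is found on the top strand at positions 42–48.
The reverse primer's reverse complement is CCCGTTGGACG, which matches the template at positions 65–75.
The product runs from position 42 to position 75, so its length is 75 − 42 + 1 = 34 bp.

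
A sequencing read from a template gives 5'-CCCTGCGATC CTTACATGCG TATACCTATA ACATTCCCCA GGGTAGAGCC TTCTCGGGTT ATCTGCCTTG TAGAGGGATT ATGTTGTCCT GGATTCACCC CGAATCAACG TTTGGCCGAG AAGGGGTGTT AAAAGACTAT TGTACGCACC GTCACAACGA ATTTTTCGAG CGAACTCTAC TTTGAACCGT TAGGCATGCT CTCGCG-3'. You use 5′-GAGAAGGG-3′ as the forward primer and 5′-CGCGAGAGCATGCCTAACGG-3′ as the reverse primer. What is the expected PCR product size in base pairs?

89 bp

Scanning the template, GAGAAGGG occurs at positions 118–125; this primer anneals to the bottom strand there with its 3' end pointing downstream.
The reverse primer's reverse complement is CCGTTAGGCATGCTCTCGCG, which matches the template at positions 187–206.
Product length = (reverse-primer end) − (forward-primer start) + 1 = 206 − 118 + 1 = 89 bp.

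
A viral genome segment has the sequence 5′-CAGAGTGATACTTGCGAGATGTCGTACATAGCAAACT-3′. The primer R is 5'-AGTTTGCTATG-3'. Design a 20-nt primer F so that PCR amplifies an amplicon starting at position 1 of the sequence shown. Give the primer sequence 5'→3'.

The reverse primer's reverse complement CATAGCAAACT matches the template at positions 27–37; the product starts at position 1.
The forward primer is identical to the top strand over positions 1–20: CAGAGTGATACTTGCGAGAT.

5'-CAGAGTGATACTTGCGAGAT-3'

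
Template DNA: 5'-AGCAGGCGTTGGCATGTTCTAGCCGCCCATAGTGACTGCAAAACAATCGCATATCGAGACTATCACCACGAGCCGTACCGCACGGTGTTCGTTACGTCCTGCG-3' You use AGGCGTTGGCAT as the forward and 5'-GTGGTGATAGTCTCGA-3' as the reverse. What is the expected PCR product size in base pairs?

66 bp

Scanning the template, AGGCGTTGGCAT occurs at positions 4–15; this primer anneals to the bottom strand there with its 3' end pointing downstream.
Reverse complement of the reverse primer: TCGAGACTATCACCAC. This occurs on the top strand at positions 54–69.
Product length = (reverse-primer end) − (forward-primer start) + 1 = 69 − 4 + 1 = 66 bp.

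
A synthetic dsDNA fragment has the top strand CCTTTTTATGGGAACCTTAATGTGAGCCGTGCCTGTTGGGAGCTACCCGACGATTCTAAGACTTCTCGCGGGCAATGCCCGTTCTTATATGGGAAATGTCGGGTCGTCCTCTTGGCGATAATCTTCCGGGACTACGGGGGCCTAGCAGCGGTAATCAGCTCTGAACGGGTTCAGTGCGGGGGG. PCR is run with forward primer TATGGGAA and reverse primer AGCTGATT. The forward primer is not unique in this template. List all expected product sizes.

154 bp, 73 bp

The forward primer TATGGGAA matches the top strand at positions 7–14, 88–95.
The reverse primer's reverse complement is AATCAGCT, matching at positions 153–160.
Each forward site pairs with the reverse site to give a product ending at position 160: sizes 154, 73 bp.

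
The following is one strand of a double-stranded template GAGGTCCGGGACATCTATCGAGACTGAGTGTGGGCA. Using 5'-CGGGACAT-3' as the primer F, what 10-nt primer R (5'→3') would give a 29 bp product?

The forward primer binds at positions 7–14, so a 29 bp product ends at position 7 + 29 − 1 = 35.
The reverse primer anneals to the top strand over positions 26–35, i.e. to GAGTGTGGGC.
Its sequence written 5'→3' is the reverse complement: GCCCACACTC.

5'-GCCCACACTC-3'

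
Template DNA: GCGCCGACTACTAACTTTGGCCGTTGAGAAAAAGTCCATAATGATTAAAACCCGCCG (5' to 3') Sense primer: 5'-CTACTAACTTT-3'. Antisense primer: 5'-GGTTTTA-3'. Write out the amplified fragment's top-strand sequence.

5'-CTACTAACTTTGGCCGTTGAGAAAAAGTCCATAATGATTAAAACC-3'

The forward primer matches the template at positions 8–18.
Reverse complement of the reverse primer: TAAAACC. This occurs on the top strand at positions 46–52.
The product is the template from position 8 through 52 (45 bp).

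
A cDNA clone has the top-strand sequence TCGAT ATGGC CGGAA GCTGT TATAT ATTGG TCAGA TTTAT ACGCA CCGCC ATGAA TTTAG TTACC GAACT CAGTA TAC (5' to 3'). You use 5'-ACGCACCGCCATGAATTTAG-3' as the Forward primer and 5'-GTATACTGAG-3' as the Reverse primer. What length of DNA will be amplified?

38 bp

Forward primer ACGCACCGCCATGAATTTAG is found on the top strand at positions 41–60.
Reverse complement of the reverse primer: CTCAGTATAC. This occurs on the top strand at positions 69–78.
Product length = (reverse-primer end) − (forward-primer start) + 1 = 78 − 41 + 1 = 38 bp.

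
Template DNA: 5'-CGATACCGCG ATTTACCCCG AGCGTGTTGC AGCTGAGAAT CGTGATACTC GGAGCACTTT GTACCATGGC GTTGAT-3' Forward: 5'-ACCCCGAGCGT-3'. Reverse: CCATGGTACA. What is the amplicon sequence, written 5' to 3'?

5'-ACCCCGAGCGTGTTGCAGCTGAGAATCGTGATACTCGGAGCACTTTGTACCATGG-3'

The forward primer matches the template at positions 15–25.
Reverse complement of the reverse primer: TGTACCATGG. This occurs on the top strand at positions 60–69.
The product is the template from position 15 through 69 (55 bp).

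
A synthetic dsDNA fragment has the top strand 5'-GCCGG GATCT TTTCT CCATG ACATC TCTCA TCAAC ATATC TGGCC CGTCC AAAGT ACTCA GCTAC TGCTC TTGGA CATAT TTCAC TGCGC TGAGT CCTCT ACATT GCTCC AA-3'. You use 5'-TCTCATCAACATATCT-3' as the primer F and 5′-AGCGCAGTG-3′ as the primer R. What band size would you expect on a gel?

Forward primer TCTCATCAACATATCT is found on the top strand at positions 26–41.
Reverse complement of the reverse primer: CACTGCGCT. This occurs on the top strand at positions 83–91.
Product length = (reverse-primer end) − (forward-primer start) + 1 = 91 − 26 + 1 = 66 bp.

66 bp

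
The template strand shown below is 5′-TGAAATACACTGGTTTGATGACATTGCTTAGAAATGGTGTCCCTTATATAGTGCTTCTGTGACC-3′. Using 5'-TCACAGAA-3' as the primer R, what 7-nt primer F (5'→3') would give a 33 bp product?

5'-AGAAATG-3'

The reverse primer's reverse complement TTCTGTGA matches the template at positions 55–62, so the product ends at position 62.
A 33 bp product then starts at position 62 − 33 + 1 = 30.
The forward primer is identical to the top strand there: AGAAATG.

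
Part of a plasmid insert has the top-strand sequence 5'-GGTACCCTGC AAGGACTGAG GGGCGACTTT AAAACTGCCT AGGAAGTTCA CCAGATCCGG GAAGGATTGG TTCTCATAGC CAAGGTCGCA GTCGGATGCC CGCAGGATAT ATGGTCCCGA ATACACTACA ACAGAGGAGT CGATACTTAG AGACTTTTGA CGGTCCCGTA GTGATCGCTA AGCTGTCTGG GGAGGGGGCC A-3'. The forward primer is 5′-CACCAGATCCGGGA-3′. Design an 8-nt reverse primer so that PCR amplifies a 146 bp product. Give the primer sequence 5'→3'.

The forward primer binds at positions 49–62, so a 146 bp product ends at position 49 + 146 − 1 = 194.
The reverse primer anneals to the top strand over positions 187–194, i.e. to CTGGGGAG.
Its sequence written 5'→3' is the reverse complement: CTCCCCAG.

5'-CTCCCCAG-3'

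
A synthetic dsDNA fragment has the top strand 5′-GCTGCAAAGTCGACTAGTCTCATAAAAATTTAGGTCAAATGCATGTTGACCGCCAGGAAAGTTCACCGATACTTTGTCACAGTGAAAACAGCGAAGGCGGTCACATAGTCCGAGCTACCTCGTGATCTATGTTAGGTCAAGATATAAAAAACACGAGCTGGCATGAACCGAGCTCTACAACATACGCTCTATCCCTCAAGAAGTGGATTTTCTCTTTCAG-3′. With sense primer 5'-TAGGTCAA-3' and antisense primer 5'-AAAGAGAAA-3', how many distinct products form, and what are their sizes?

Two products: 187 bp, 85 bp

The forward primer TAGGTCAA matches the top strand at positions 31–38, 133–140.
The reverse primer's reverse complement is TTTCTCTTT, matching at positions 209–217.
Each forward site pairs with the reverse site to give a product ending at position 217: sizes 187, 85 bp.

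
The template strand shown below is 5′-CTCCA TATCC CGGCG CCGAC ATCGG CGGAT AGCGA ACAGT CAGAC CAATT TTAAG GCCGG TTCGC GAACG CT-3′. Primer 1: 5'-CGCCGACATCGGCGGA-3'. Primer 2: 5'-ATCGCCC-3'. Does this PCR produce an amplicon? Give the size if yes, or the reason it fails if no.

Primer 2 (ATCGCCC) does not match the top strand, and its reverse complement GGGCGAT does not match either.
With no annealing site for primer 2, no amplification occurs.

No product — primer 2 has no binding site in the template.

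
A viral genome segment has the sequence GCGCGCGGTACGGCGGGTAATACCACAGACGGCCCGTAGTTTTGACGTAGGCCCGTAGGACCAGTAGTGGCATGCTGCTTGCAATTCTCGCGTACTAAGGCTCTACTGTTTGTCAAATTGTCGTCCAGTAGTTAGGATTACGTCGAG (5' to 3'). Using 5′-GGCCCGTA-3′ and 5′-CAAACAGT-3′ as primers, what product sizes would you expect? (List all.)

82 bp, 63 bp

The forward primer GGCCCGTA matches the top strand at positions 31–38, 50–57.
The reverse primer's reverse complement is ACTGTTTG, matching at positions 105–112.
Each forward site pairs with the reverse site to give a product ending at position 112: sizes 82, 63 bp.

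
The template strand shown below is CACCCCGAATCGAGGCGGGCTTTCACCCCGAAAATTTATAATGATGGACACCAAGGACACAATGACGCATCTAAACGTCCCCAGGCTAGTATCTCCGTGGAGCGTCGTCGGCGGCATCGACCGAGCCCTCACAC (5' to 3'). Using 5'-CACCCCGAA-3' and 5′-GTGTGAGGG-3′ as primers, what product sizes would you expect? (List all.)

The forward primer CACCCCGAA matches the top strand at positions 1–9, 24–32.
The reverse primer's reverse complement is CCCTCACAC, matching at positions 126–134.
Each forward site pairs with the reverse site to give a product ending at position 134: sizes 134, 111 bp.

134 bp, 111 bp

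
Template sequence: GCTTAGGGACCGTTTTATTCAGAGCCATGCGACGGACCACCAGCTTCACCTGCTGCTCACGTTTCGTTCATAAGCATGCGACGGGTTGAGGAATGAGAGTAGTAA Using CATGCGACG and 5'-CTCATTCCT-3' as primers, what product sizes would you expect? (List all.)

The forward primer CATGCGACG matches the top strand at positions 26–34, 75–83.
The reverse primer's reverse complement is AGGAATGAG, matching at positions 89–97.
Each forward site pairs with the reverse site to give a product ending at position 97: sizes 72, 23 bp.

72 bp, 23 bp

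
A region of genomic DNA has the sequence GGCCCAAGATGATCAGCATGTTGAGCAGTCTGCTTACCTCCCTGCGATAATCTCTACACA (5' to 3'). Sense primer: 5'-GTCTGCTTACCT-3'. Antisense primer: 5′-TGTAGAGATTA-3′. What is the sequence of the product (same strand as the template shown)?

Scanning the template, GTCTGCTTACCT occurs at positions 28–39; this primer anneals to the bottom strand there with its 3' end pointing downstream.
Reverse complement of the reverse primer: TAATCTCTACA. This occurs on the top strand at positions 48–58.
The product is the template from position 28 through 58 (31 bp).

5'-GTCTGCTTACCTCCCTGCGATAATCTCTACA-3'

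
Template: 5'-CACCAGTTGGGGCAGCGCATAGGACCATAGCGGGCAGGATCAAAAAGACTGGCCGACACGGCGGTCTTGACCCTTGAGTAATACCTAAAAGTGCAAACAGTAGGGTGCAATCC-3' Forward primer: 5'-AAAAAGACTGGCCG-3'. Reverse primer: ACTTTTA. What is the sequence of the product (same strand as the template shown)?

5'-AAAAAGACTGGCCGACACGGCGGTCTTGACCCTTGAGTAATACCTAAAAGT-3'

The forward primer matches the template at positions 42–55.
Reverse complement of the reverse primer: TAAAAGT. This occurs on the top strand at positions 86–92.
The product is the template from position 42 through 92 (51 bp).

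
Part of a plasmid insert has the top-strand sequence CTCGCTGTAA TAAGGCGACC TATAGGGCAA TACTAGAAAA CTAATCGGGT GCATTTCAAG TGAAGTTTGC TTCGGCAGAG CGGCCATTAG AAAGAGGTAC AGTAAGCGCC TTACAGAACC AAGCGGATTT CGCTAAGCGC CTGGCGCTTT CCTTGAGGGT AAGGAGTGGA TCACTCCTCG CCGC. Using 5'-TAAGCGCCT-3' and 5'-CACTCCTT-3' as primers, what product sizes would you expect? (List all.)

66 bp, 35 bp

The forward primer TAAGCGCCT matches the top strand at positions 103–111, 134–142.
The reverse primer's reverse complement is AAGGAGTG, matching at positions 161–168.
Each forward site pairs with the reverse site to give a product ending at position 168: sizes 66, 35 bp.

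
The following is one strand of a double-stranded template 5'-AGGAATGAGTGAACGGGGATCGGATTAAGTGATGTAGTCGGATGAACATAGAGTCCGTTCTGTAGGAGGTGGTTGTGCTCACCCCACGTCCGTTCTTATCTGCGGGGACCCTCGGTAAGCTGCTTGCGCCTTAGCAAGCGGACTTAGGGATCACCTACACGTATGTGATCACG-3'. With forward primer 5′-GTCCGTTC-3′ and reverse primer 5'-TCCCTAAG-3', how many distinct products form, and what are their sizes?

Two products: 98 bp, 63 bp

The forward primer GTCCGTTC matches the top strand at positions 53–60, 88–95.
The reverse primer's reverse complement is CTTAGGGA, matching at positions 143–150.
Each forward site pairs with the reverse site to give a product ending at position 150: sizes 98, 63 bp.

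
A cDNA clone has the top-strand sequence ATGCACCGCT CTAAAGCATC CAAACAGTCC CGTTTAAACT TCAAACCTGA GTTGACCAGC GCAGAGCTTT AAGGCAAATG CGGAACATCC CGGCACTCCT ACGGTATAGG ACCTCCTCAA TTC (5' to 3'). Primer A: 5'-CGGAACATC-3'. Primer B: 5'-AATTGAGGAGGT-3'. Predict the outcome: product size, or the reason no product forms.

Primer A (CGGAACATC) matches the top strand at positions 81–89; it acts as a forward primer.
Primer B's reverse complement is ACCTCCTCAATT, matching the top strand at positions 111–122; it acts as a reverse primer.
The 3' ends face each other across positions 81–122, giving a 42 bp product.

Yes — a 42 bp product.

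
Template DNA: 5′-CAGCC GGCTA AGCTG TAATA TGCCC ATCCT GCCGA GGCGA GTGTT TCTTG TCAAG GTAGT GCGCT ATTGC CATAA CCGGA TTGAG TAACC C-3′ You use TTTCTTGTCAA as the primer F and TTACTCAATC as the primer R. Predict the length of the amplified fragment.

45 bp

Scanning the template, TTTCTTGTCAA occurs at positions 44–54; this primer anneals to the bottom strand there with its 3' end pointing downstream.
The reverse primer's reverse complement is GATTGAGTAA, which matches the template at positions 79–88.
The product runs from position 44 to position 88, so its length is 88 − 44 + 1 = 45 bp.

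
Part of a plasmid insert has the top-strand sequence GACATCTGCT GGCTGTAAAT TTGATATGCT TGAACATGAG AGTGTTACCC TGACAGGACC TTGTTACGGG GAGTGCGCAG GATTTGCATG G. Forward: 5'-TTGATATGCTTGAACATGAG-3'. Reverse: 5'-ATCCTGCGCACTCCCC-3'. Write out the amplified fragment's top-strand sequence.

5'-TTGATATGCTTGAACATGAGAGTGTTACCCTGACAGGACCTTGTTACGGGGAGTGCGCAGGAT-3'

The forward primer matches the template at positions 21–40.
The reverse primer's reverse complement is GGGGAGTGCGCAGGAT, which matches the template at positions 68–83.
The product is the template from position 21 through 83 (63 bp).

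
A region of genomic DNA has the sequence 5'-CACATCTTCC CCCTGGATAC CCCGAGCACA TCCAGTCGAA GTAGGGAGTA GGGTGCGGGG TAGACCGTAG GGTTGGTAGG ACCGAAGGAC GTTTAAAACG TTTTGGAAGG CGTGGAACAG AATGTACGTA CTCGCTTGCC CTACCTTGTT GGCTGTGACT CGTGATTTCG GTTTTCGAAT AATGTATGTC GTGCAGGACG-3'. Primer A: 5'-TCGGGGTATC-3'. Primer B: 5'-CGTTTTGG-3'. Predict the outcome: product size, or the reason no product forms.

Primer A (TCGGGGTATC) has reverse complement GATACCCCGA, which matches the top strand at positions 16–25; primer A anneals to the top strand there with its 3' end pointing upstream toward position 16.
Primer B (CGTTTTGG) matches the top strand directly at positions 99–106; it anneals to the bottom strand with its 3' end pointing downstream toward position 106.
The 3' ends diverge (primer A extends toward position 1, primer B toward position 200), so the primers never converge on a shared product.

No product — the primers' 3' ends point away from each other.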